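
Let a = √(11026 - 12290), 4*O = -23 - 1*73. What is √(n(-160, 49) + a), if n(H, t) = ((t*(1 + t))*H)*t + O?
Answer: 2*√(-4802006 + I*√79) ≈ 0.004056 + 4382.7*I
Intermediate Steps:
O = -24 (O = (-23 - 1*73)/4 = (-23 - 73)/4 = (¼)*(-96) = -24)
n(H, t) = -24 + H*t²*(1 + t) (n(H, t) = ((t*(1 + t))*H)*t - 24 = (H*t*(1 + t))*t - 24 = H*t²*(1 + t) - 24 = -24 + H*t²*(1 + t))
a = 4*I*√79 (a = √(-1264) = 4*I*√79 ≈ 35.553*I)
√(n(-160, 49) + a) = √((-24 - 160*49² - 160*49³) + 4*I*√79) = √((-24 - 160*2401 - 160*117649) + 4*I*√79) = √((-24 - 384160 - 18823840) + 4*I*√79) = √(-19208024 + 4*I*√79)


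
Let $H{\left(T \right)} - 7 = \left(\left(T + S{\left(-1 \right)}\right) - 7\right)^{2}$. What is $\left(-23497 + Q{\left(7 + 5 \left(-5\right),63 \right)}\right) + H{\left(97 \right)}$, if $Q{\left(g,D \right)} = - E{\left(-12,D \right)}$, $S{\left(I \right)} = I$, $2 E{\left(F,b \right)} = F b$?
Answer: $-15191$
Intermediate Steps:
$E{\left(F,b \right)} = \frac{F b}{2}$
$Q{\left(g,D \right)} = 6 D$ ($Q{\left(g,D \right)} = - \frac{\left(-12\right) D}{2} = - \left(-6\right) D = 6 D$)
$H{\left(T \right)} = 7 + \left(-8 + T\right)^{2}$ ($H{\left(T \right)} = 7 + \left(\left(T - 1\right) - 7\right)^{2} = 7 + \left(\left(-1 + T\right) - 7\right)^{2} = 7 + \left(-8 + T\right)^{2}$)
$\left(-23497 + Q{\left(7 + 5 \left(-5\right),63 \right)}\right) + H{\left(97 \right)} = \left(-23497 + 6 \cdot 63\right) + \left(7 + \left(-8 + 97\right)^{2}\right) = \left(-23497 + 378\right) + \left(7 + 89^{2}\right) = -23119 + \left(7 + 7921\right) = -23119 + 7928 = -15191$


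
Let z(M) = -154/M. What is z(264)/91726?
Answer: -7/1100712 ≈ -6.3595e-6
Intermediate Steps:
z(264)/91726 = -154/264/91726 = -154*1/264*(1/91726) = -7/12*1/91726 = -7/1100712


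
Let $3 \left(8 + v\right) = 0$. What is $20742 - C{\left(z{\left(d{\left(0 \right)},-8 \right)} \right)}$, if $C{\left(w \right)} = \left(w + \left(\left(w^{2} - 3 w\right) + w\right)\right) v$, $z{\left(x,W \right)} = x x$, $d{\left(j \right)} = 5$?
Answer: $25542$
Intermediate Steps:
$z{\left(x,W \right)} = x^{2}$
$v = -8$ ($v = -8 + \frac{1}{3} \cdot 0 = -8 + 0 = -8$)
$C{\left(w \right)} = - 8 w^{2} + 8 w$ ($C{\left(w \right)} = \left(w + \left(\left(w^{2} - 3 w\right) + w\right)\right) \left(-8\right) = \left(w + \left(w^{2} - 2 w\right)\right) \left(-8\right) = \left(w^{2} - w\right) \left(-8\right) = - 8 w^{2} + 8 w$)
$20742 - C{\left(z{\left(d{\left(0 \right)},-8 \right)} \right)} = 20742 - 8 \cdot 5^{2} \left(1 - 5^{2}\right) = 20742 - 8 \cdot 25 \left(1 - 25\right) = 20742 - 8 \cdot 25 \left(-24\right) = 20742 - -4800 = 20742 + 4800 = 25542$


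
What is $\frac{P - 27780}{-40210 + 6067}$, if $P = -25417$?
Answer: $\frac{53197}{34143} \approx 1.5581$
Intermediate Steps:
$\frac{P - 27780}{-40210 + 6067} = \frac{-25417 - 27780}{-40210 + 6067} = - \frac{53197}{-34143} = \left(-53197\right) \left(- \frac{1}{34143}\right) = \frac{53197}{34143}$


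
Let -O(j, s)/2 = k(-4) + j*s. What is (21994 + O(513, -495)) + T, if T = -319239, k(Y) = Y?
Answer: 210633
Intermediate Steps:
O(j, s) = 8 - 2*j*s (O(j, s) = -2*(-4 + j*s) = 8 - 2*j*s)
(21994 + O(513, -495)) + T = (21994 + (8 - 2*513*(-495))) - 319239 = (21994 + (8 + 507870)) - 319239 = (21994 + 507878) - 319239 = 529872 - 319239 = 210633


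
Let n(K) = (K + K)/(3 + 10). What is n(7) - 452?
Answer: -5862/13 ≈ -450.92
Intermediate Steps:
n(K) = 2*K/13 (n(K) = (2*K)/13 = (2*K)*(1/13) = 2*K/13)
n(7) - 452 = (2/13)*7 - 452 = 14/13 - 452 = -5862/13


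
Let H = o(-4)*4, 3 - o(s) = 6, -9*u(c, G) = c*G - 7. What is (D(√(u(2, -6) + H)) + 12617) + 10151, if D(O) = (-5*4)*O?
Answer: 22768 - 20*I*√89/3 ≈ 22768.0 - 62.893*I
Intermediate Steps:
u(c, G) = 7/9 - G*c/9 (u(c, G) = -(c*G - 7)/9 = -(G*c - 7)/9 = -(-7 + G*c)/9 = 7/9 - G*c/9)
o(s) = -3 (o(s) = 3 - 1*6 = 3 - 6 = -3)
H = -12 (H = -3*4 = -12)
D(O) = -20*O
(D(√(u(2, -6) + H)) + 12617) + 10151 = (-20*√((7/9 - ⅑*(-6)*2) - 12) + 12617) + 10151 = (-20*√((7/9 + 4/3) - 12) + 12617) + 10151 = (-20*√(19/9 - 12) + 12617) + 10151 = (-20*I*√89/3 + 12617) + 10151 = (12617 - 20*I*√89/3) + 10151 = 22768 - 20*I*√89/3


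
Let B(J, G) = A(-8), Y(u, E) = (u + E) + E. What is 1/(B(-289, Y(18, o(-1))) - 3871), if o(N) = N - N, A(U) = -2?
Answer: -1/3873 ≈ -0.00025820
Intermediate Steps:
o(N) = 0
Y(u, E) = u + 2*E (Y(u, E) = (E + u) + E = u + 2*E)
B(J, G) = -2
1/(B(-289, Y(18, o(-1))) - 3871) = 1/(-2 - 3871) = 1/(-3873) = -1/3873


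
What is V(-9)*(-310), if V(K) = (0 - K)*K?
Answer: 25110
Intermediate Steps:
V(K) = -K**2 (V(K) = (-K)*K = -K**2)
V(-9)*(-310) = -1*(-9)**2*(-310) = -1*81*(-310) = -81*(-310) = 25110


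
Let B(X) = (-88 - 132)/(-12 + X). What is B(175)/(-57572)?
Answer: 55/2346059 ≈ 2.3444e-5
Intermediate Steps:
B(X) = -220/(-12 + X)
B(175)/(-57572) = -220/(-12 + 175)/(-57572) = -220/163*(-1/57572) = 55/2346059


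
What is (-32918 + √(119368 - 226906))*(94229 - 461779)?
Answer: 12099010900 - 367550*I*√107538 ≈ 1.2099e+10 - 1.2053e+8*I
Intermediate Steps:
(-32918 + √(119368 - 226906))*(94229 - 461779) = (-32918 + √(-107538))*(-367550) = (-32918 + I*√107538)*(-367550) = 12099010900 - 367550*I*√107538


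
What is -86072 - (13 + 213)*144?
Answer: -118616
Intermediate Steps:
-86072 - (13 + 213)*144 = -86072 - 226*144 = -86072 - 1*32544 = -86072 - 32544 = -118616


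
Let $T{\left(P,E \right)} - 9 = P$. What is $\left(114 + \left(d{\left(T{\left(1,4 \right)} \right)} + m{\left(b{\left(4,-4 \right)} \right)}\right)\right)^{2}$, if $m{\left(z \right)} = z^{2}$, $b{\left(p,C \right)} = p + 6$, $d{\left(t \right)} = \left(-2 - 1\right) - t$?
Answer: $40401$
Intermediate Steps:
$T{\left(P,E \right)} = 9 + P$
$d{\left(t \right)} = -3 - t$ ($d{\left(t \right)} = \left(-2 - 1\right) - t = -3 - t$)
$b{\left(p,C \right)} = 6 + p$
$\left(114 + \left(d{\left(T{\left(1,4 \right)} \right)} + m{\left(b{\left(4,-4 \right)} \right)}\right)\right)^{2} = \left(114 + \left(\left(-3 - \left(9 + 1\right)\right) + \left(6 + 4\right)^{2}\right)\right)^{2} = \left(114 + \left(\left(-3 - 10\right) + 10^{2}\right)\right)^{2} = \left(114 + \left(\left(-3 - 10\right) + 100\right)\right)^{2} = \left(114 + \left(-13 + 100\right)\right)^{2} = \left(114 + 87\right)^{2} = 201^{2} = 40401$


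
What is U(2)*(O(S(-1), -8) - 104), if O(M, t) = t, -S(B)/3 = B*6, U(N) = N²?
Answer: -448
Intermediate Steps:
S(B) = -18*B (S(B) = -3*B*6 = -18*B)
U(2)*(O(S(-1), -8) - 104) = 2²*(-8 - 104) = 4*(-112) = -448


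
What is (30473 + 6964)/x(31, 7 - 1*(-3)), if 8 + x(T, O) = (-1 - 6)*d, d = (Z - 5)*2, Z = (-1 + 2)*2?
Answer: 37437/34 ≈ 1101.1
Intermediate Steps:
Z = 2 (Z = 1*2 = 2)
d = -6 (d = (2 - 5)*2 = -3*2 = -6)
x(T, O) = 34 (x(T, O) = -8 + (-1 - 6)*(-6) = -8 - 7*(-6) = -8 + 42 = 34)
(30473 + 6964)/x(31, 7 - 1*(-3)) = (30473 + 6964)/34 = 37437*(1/34) = 37437/34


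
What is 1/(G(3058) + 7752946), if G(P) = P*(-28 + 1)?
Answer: 1/7670380 ≈ 1.3037e-7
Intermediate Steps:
G(P) = -27*P (G(P) = P*(-27) = -27*P)
1/(G(3058) + 7752946) = 1/(-27*3058 + 7752946) = 1/(-82566 + 7752946) = 1/7670380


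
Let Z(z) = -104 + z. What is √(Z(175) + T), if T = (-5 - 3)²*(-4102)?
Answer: 13*I*√1553 ≈ 512.31*I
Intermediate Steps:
T = -262528 (T = (-8)²*(-4102) = 64*(-4102) = -262528)
√(Z(175) + T) = √((-104 + 175) - 262528) = √(71 - 262528) = √(-262457) = 13*I*√1553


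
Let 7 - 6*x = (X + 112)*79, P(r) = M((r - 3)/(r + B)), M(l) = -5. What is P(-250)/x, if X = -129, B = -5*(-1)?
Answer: -1/45 ≈ -0.022222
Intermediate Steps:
B = 5
P(r) = -5
x = 225 (x = 7/6 - (-129 + 112)*79/6 = 7/6 - (-17)*79/6 = 7/6 - 1/6*(-1343) = 7/6 + 1343/6 = 225)
P(-250)/x = -5/225 = -5*1/225 = -1/45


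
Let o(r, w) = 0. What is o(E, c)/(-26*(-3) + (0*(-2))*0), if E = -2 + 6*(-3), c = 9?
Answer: 0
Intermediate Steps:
E = -20 (E = -2 - 18 = -20)
o(E, c)/(-26*(-3) + (0*(-2))*0) = 0/(-26*(-3) + (0*(-2))*0) = 0/(78 + 0*0) = 0/(78 + 0) = 0/78 = 0*(1/78) = 0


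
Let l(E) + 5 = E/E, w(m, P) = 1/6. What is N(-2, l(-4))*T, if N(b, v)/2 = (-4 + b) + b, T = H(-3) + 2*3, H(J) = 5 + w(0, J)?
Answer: -536/3 ≈ -178.67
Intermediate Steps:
w(m, P) = 1/6
H(J) = 31/6 (H(J) = 5 + 1/6 = 31/6)
l(E) = -4 (l(E) = -5 + E/E = -5 + 1 = -4)
T = 67/6 (T = 31/6 + 2*3 = 31/6 + 6 = 67/6 ≈ 11.167)
N(b, v) = -8 + 4*b (N(b, v) = 2*((-4 + b) + b) = 2*(-4 + 2*b) = -8 + 4*b)
N(-2, l(-4))*T = (-8 + 4*(-2))*(67/6) = (-8 - 8)*(67/6) = -16*67/6 = -536/3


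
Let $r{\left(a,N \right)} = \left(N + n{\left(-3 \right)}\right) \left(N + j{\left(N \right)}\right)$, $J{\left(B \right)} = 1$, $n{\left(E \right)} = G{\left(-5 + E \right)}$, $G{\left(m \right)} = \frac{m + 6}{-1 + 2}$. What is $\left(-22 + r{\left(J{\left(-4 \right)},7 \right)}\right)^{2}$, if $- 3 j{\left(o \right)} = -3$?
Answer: $324$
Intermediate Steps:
$G{\left(m \right)} = 6 + m$ ($G{\left(m \right)} = \frac{6 + m}{1} = \left(6 + m\right) 1 = 6 + m$)
$j{\left(o \right)} = 1$ ($j{\left(o \right)} = \left(- \frac{1}{3}\right) \left(-3\right) = 1$)
$n{\left(E \right)} = 1 + E$ ($n{\left(E \right)} = 6 + \left(-5 + E\right) = 1 + E$)
$r{\left(a,N \right)} = \left(1 + N\right) \left(-2 + N\right)$ ($r{\left(a,N \right)} = \left(N + \left(1 - 3\right)\right) \left(N + 1\right) = \left(N - 2\right) \left(1 + N\right) = \left(-2 + N\right) \left(1 + N\right) = \left(1 + N\right) \left(-2 + N\right)$)
$\left(-22 + r{\left(J{\left(-4 \right)},7 \right)}\right)^{2} = \left(-22 - \left(9 - 49\right)\right)^{2} = \left(-22 - -40\right)^{2} = \left(-22 + 40\right)^{2} = 18^{2} = 324$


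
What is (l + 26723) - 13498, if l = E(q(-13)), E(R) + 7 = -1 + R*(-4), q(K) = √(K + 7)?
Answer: 13217 - 4*I*√6 ≈ 13217.0 - 9.798*I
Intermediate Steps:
q(K) = √(7 + K)
E(R) = -8 - 4*R (E(R) = -7 + (-1 + R*(-4)) = -7 + (-1 - 4*R) = -8 - 4*R)
l = -8 - 4*I*√6 (l = -8 - 4*√(7 - 13) = -8 - 4*I*√6 ≈ -8.0 - 9.798*I)
(l + 26723) - 13498 = ((-8 - 4*I*√6) + 26723) - 13498 = (26715 - 4*I*√6) - 13498 = 13217 - 4*I*√6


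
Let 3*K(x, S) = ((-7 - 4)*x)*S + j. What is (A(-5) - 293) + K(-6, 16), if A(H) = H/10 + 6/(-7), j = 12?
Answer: 863/14 ≈ 61.643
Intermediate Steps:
K(x, S) = 4 - 11*S*x/3 (K(x, S) = (((-7 - 4)*x)*S + 12)/3 = ((-11*x)*S + 12)/3 = (-11*S*x + 12)/3 = (12 - 11*S*x)/3 = 4 - 11*S*x/3)
A(H) = -6/7 + H/10 (A(H) = H*(⅒) + 6*(-⅐) = H/10 - 6/7 = -6/7 + H/10)
(A(-5) - 293) + K(-6, 16) = ((-6/7 + (⅒)*(-5)) - 293) + (4 - 11/3*16*(-6)) = ((-6/7 - ½) - 293) + (4 + 352) = (-19/14 - 293) + 356 = -4121/14 + 356 = 863/14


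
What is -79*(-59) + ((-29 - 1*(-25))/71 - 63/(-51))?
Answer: 5627250/1207 ≈ 4662.2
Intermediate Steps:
-79*(-59) + ((-29 - 1*(-25))/71 - 63/(-51)) = 4661 + ((-29 + 25)*(1/71) - 63*(-1/51)) = 4661 + (-4*1/71 + 21/17) = 4661 + (-4/71 + 21/17) = 4661 + 1423/1207 = 5627250/1207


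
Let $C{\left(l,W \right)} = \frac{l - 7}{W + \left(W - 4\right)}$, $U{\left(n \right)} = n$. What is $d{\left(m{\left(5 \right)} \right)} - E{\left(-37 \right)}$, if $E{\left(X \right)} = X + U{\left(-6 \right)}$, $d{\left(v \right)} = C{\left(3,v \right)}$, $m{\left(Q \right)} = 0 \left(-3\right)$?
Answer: $44$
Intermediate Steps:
$m{\left(Q \right)} = 0$
$C{\left(l,W \right)} = \frac{-7 + l}{-4 + 2 W}$ ($C{\left(l,W \right)} = \frac{-7 + l}{W + \left(-4 + W\right)} = \frac{-7 + l}{-4 + 2 W}$)
$d{\left(v \right)} = - \frac{2}{-2 + v}$ ($d{\left(v \right)} = \frac{-7 + 3}{2 \left(-2 + v\right)} = \frac{1}{2} \frac{1}{-2 + v} \left(-4\right) = - \frac{2}{-2 + v}$)
$E{\left(X \right)} = -6 + X$ ($E{\left(X \right)} = X - 6 = -6 + X$)
$d{\left(m{\left(5 \right)} \right)} - E{\left(-37 \right)} = - \frac{2}{-2 + 0} - \left(-6 - 37\right) = - \frac{2}{-2} - -43 = \left(-2\right) \left(- \frac{1}{2}\right) + 43 = 1 + 43 = 44$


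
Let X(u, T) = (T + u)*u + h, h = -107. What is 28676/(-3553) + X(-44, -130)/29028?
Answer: -805585331/103136484 ≈ -7.8109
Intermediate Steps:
X(u, T) = -107 + u*(T + u) (X(u, T) = (T + u)*u - 107 = u*(T + u) - 107 = -107 + u*(T + u))
28676/(-3553) + X(-44, -130)/29028 = 28676/(-3553) + (-107 + (-44)² - 130*(-44))/29028 = 28676*(-1/3553) + (-107 + 1936 + 5720)*(1/29028) = -28676/3553 + 7549*(1/29028) = -28676/3553 + 7549/29028 = -805585331/103136484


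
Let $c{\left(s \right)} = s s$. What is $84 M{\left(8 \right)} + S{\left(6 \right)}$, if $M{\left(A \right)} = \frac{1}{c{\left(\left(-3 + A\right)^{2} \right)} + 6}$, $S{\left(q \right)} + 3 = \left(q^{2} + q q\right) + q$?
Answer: $\frac{47409}{631} \approx 75.133$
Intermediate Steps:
$c{\left(s \right)} = s^{2}$
$S{\left(q \right)} = -3 + q + 2 q^{2}$ ($S{\left(q \right)} = -3 + \left(\left(q^{2} + q q\right) + q\right) = -3 + \left(\left(q^{2} + q^{2}\right) + q\right) = -3 + \left(2 q^{2} + q\right) = -3 + \left(q + 2 q^{2}\right) = -3 + q + 2 q^{2}$)
$M{\left(A \right)} = \frac{1}{6 + \left(-3 + A\right)^{4}}$ ($M{\left(A \right)} = \frac{1}{\left(\left(-3 + A\right)^{2}\right)^{2} + 6} = \frac{1}{\left(-3 + A\right)^{4} + 6} = \frac{1}{6 + \left(-3 + A\right)^{4}}$)
$84 M{\left(8 \right)} + S{\left(6 \right)} = \frac{84}{6 + \left(-3 + 8\right)^{4}} + \left(-3 + 6 + 2 \cdot 6^{2}\right) = \frac{84}{6 + 5^{4}} + \left(-3 + 6 + 2 \cdot 36\right) = \frac{84}{6 + 625} + \left(-3 + 6 + 72\right) = \frac{84}{631} + 75 = \frac{47409}{631}$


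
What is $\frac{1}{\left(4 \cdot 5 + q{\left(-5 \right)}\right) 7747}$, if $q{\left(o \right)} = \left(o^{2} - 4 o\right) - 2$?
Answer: $\frac{1}{488061} \approx 2.0489 \cdot 10^{-6}$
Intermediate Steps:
$q{\left(o \right)} = -2 + o^{2} - 4 o$
$\frac{1}{\left(4 \cdot 5 + q{\left(-5 \right)}\right) 7747} = \frac{1}{\left(4 \cdot 5 - \left(-18 - 25\right)\right) 7747} = \frac{1}{\left(20 + \left(-2 + 25 + 20\right)\right) 7747} = \frac{1}{\left(20 + 43\right) 7747} = \frac{1}{63 \cdot 7747} = \frac{1}{488061}$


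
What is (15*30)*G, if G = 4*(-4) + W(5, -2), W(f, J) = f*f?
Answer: 4050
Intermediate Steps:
W(f, J) = f**2
G = 9 (G = 4*(-4) + 5**2 = -16 + 25 = 9)
(15*30)*G = (15*30)*9 = 450*9 = 4050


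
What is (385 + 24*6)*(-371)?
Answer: -196259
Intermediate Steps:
(385 + 24*6)*(-371) = (385 + 144)*(-371) = 529*(-371) = -196259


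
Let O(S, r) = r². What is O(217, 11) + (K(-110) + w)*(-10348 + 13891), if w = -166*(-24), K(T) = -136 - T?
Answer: 14023315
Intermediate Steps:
w = 3984
O(217, 11) + (K(-110) + w)*(-10348 + 13891) = 11² + ((-136 - 1*(-110)) + 3984)*(-10348 + 13891) = 121 + ((-136 + 110) + 3984)*3543 = 121 + (-26 + 3984)*3543 = 121 + 3958*3543 = 121 + 14023194 = 14023315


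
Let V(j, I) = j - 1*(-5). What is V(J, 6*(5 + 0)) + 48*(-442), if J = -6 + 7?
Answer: -21210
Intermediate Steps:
J = 1
V(j, I) = 5 + j (V(j, I) = j + 5 = 5 + j)
V(J, 6*(5 + 0)) + 48*(-442) = (5 + 1) + 48*(-442) = 6 - 21216 = -21210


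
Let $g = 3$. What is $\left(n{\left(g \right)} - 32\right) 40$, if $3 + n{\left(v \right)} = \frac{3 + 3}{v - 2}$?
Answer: $-1160$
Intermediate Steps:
$n{\left(v \right)} = -3 + \frac{6}{-2 + v}$ ($n{\left(v \right)} = -3 + \frac{3 + 3}{v - 2} = -3 + \frac{6}{-2 + v}$)
$\left(n{\left(g \right)} - 32\right) 40 = \left(\frac{3 \left(4 - 3\right)}{-2 + 3} - 32\right) 40 = \left(\frac{3 \left(4 - 3\right)}{1} - 32\right) 40 = \left(3 \cdot 1 \cdot 1 - 32\right) 40 = \left(3 - 32\right) 40 = \left(-29\right) 40 = -1160$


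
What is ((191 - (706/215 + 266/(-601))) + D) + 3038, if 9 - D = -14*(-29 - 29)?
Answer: 313108474/129215 ≈ 2423.2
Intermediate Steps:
D = -803 (D = 9 - (-14)*(-29 - 29) = 9 - (-14)*(-58) = 9 - 1*812 = 9 - 812 = -803)
((191 - (706/215 + 266/(-601))) + D) + 3038 = ((191 - (706/215 + 266/(-601))) - 803) + 3038 = ((191 - (706*(1/215) + 266*(-1/601))) - 803) + 3038 = ((191 - (706/215 - 266/601)) - 803) + 3038 = ((191 - 1*367116/129215) - 803) + 3038 = ((191 - 367116/129215) - 803) + 3038 = (24312949/129215 - 803) + 3038 = -79446696/129215 + 3038 = 313108474/129215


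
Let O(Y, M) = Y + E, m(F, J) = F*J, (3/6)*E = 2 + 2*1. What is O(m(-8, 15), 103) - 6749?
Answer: -6861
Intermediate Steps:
E = 8 (E = 2*(2 + 2*1) = 2*(2 + 2) = 2*4 = 8)
O(Y, M) = 8 + Y (O(Y, M) = Y + 8 = 8 + Y)
O(m(-8, 15), 103) - 6749 = (8 - 8*15) - 6749 = (8 - 120) - 6749 = -112 - 6749 = -6861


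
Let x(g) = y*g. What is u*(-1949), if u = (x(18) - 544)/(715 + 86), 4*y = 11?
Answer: 1927561/1602 ≈ 1203.2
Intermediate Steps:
y = 11/4 (y = (¼)*11 = 11/4 ≈ 2.7500)
x(g) = 11*g/4
u = -989/1602 (u = ((11/4)*18 - 544)/(715 + 86) = (99/2 - 544)/801 = -989/2*1/801 = -989/1602 ≈ -0.61735)
u*(-1949) = -989/1602*(-1949) = 1927561/1602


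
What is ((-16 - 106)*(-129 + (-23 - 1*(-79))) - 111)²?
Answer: 77352025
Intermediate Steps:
((-16 - 106)*(-129 + (-23 - 1*(-79))) - 111)² = (-122*(-129 + (-23 + 79)) - 111)² = (-122*(-129 + 56) - 111)² = (-122*(-73) - 111)² = (8906 - 111)² = 8795² = 77352025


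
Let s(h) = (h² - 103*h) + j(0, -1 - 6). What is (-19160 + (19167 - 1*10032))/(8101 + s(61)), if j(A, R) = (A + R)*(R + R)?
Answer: -10025/5637 ≈ -1.7784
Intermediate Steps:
j(A, R) = 2*R*(A + R) (j(A, R) = (A + R)*(2*R) = 2*R*(A + R))
s(h) = 98 + h² - 103*h (s(h) = (h² - 103*h) + 2*(-1 - 6)*(0 + (-1 - 6)) = (h² - 103*h) + 2*(-7)*(0 - 7) = (h² - 103*h) + 2*(-7)*(-7) = (h² - 103*h) + 98 = 98 + h² - 103*h)
(-19160 + (19167 - 1*10032))/(8101 + s(61)) = (-19160 + (19167 - 1*10032))/(8101 + (98 + 61² - 103*61)) = (-19160 + (19167 - 10032))/(8101 + (98 + 3721 - 6283)) = (-19160 + 9135)/(8101 - 2464) = -10025/5637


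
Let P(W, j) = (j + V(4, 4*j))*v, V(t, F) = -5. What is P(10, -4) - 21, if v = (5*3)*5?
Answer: -696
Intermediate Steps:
v = 75 (v = 15*5 = 75)
P(W, j) = -375 + 75*j (P(W, j) = (j - 5)*75 = (-5 + j)*75 = -375 + 75*j)
P(10, -4) - 21 = (-375 + 75*(-4)) - 21 = (-375 - 300) - 21 = -675 - 21 = -696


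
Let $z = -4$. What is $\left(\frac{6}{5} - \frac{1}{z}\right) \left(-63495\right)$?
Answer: $- \frac{368271}{4} \approx -92068.0$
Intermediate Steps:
$\left(\frac{6}{5} - \frac{1}{z}\right) \left(-63495\right) = \left(\frac{6}{5} - \frac{1}{-4}\right) \left(-63495\right) = \left(6 \cdot \frac{1}{5} - - \frac{1}{4}\right) \left(-63495\right) = \left(\frac{6}{5} + \frac{1}{4}\right) \left(-63495\right) = \frac{29}{20} \left(-63495\right) = - \frac{368271}{4}$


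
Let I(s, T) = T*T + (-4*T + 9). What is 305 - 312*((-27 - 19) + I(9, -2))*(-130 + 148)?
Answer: 140705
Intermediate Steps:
I(s, T) = 9 + T² - 4*T (I(s, T) = T² + (9 - 4*T) = 9 + T² - 4*T)
305 - 312*((-27 - 19) + I(9, -2))*(-130 + 148) = 305 - 312*((-27 - 19) + (9 + (-2)² - 4*(-2)))*(-130 + 148) = 305 - 312*(-46 + (9 + 4 + 8))*18 = 305 - 312*(-46 + 21)*18 = 305 - (-7800)*18 = 305 - 312*(-450) = 305 + 140400 = 140705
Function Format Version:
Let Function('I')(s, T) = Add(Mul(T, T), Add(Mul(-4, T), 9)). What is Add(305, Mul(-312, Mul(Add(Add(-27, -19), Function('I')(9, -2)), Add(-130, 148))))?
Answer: 140705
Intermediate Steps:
Function('I')(s, T) = Add(9, Pow(T, 2), Mul(-4, T)) (Function('I')(s, T) = Add(Pow(T, 2), Add(9, Mul(-4, T))) = Add(9, Pow(T, 2), Mul(-4, T)))
Add(305, Mul(-312, Mul(Add(Add(-27, -19), Function('I')(9, -2)), Add(-130, 148)))) = Add(305, Mul(-312, Mul(Add(Add(-27, -19), Add(9, Pow(-2, 2), Mul(-4, -2))), Add(-130, 148)))) = Add(305, Mul(-312, Mul(Add(-46, Add(9, 4, 8)), 18))) = Add(305, Mul(-312, Mul(Add(-46, 21), 18))) = Add(305, Mul(-312, Mul(-25, 18))) = Add(305, Mul(-312, -450)) = Add(305, 140400) = 140705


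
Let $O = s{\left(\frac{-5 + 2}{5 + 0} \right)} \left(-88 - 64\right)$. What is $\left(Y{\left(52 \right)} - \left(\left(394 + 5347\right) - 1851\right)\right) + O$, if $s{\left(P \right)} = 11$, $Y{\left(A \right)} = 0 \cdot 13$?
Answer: $-5562$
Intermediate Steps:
$Y{\left(A \right)} = 0$
$O = -1672$ ($O = 11 \left(-88 - 64\right) = 11 \left(-152\right) = -1672$)
$\left(Y{\left(52 \right)} - \left(\left(394 + 5347\right) - 1851\right)\right) + O = \left(0 - \left(\left(394 + 5347\right) - 1851\right)\right) - 1672 = \left(0 - \left(5741 - 1851\right)\right) - 1672 = \left(0 - 3890\right) - 1672 = -3890 - 1672 = -5562$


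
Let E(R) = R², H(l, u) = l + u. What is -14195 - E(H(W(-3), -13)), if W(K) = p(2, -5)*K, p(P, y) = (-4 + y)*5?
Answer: -29079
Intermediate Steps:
p(P, y) = -20 + 5*y
W(K) = -45*K (W(K) = (-20 + 5*(-5))*K = (-20 - 25)*K = -45*K)
-14195 - E(H(W(-3), -13)) = -14195 - (-45*(-3) - 13)² = -14195 - (135 - 13)² = -14195 - 1*122² = -14195 - 1*14884 = -14195 - 14884 = -29079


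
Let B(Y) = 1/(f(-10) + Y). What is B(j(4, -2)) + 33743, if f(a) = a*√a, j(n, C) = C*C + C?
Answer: 16938987/502 + 5*I*√10/502 ≈ 33743.0 + 0.031497*I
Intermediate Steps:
j(n, C) = C + C² (j(n, C) = C² + C = C + C²)
f(a) = a^(3/2)
B(Y) = 1/(Y - 10*I*√10) (B(Y) = 1/((-10)^(3/2) + Y) = 1/(-10*I*√10 + Y) = 1/(Y - 10*I*√10))
B(j(4, -2)) + 33743 = 1/(-2*(1 - 2) - 10*I*√10) + 33743 = 1/(-2*(-1) - 10*I*√10) + 33743 = 1/(2 - 10*I*√10) + 33743 = 33743 + 1/(2 - 10*I*√10)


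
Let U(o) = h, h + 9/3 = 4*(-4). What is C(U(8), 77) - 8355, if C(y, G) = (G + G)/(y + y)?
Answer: -158822/19 ≈ -8359.0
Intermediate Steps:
h = -19 (h = -3 + 4*(-4) = -3 - 16 = -19)
U(o) = -19
C(y, G) = G/y (C(y, G) = (2*G)/((2*y)) = (2*G)*(1/(2*y)) = G/y)
C(U(8), 77) - 8355 = 77/(-19) - 8355 = 77*(-1/19) - 8355 = -77/19 - 8355 = -158822/19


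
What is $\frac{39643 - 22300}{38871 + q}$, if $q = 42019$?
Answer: $\frac{17343}{80890} \approx 0.2144$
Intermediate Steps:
$\frac{39643 - 22300}{38871 + q} = \frac{39643 - 22300}{38871 + 42019} = \frac{39643 - 22300}{80890} = 17343 \cdot \frac{1}{80890} = \frac{17343}{80890}$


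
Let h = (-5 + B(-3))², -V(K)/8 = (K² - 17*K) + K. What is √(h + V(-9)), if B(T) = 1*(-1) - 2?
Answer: 2*I*√434 ≈ 41.665*I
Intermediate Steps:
B(T) = -3 (B(T) = -1 - 2 = -3)
V(K) = -8*K² + 128*K (V(K) = -8*((K² - 17*K) + K) = -8*(K² - 16*K) = -8*K² + 128*K)
h = 64 (h = (-5 - 3)² = (-8)² = 64)
√(h + V(-9)) = √(64 + 8*(-9)*(16 - 1*(-9))) = √(64 + 8*(-9)*(16 + 9)) = √(64 + 8*(-9)*25) = √(64 - 1800) = √(-1736) = 2*I*√434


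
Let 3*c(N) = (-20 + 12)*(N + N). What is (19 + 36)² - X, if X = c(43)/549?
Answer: 4982863/1647 ≈ 3025.4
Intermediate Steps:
c(N) = -16*N/3 (c(N) = ((-20 + 12)*(N + N))/3 = (-16*N)/3 = -16*N/3)
X = -688/1647 (X = -16/3*43/549 = -688/3*1/549 = -688/1647 ≈ -0.41773)
(19 + 36)² - X = (19 + 36)² - 1*(-688/1647) = 55² + 688/1647 = 3025 + 688/1647 = 4982863/1647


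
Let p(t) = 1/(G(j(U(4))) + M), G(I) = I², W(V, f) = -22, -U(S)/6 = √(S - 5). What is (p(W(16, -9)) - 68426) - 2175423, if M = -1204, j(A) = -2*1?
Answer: -2692618801/1200 ≈ -2.2438e+6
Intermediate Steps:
U(S) = -6*√(-5 + S) (U(S) = -6*√(S - 5) = -6*√(-5 + S))
j(A) = -2
p(t) = -1/1200 (p(t) = 1/((-2)² - 1204) = 1/(4 - 1204) = 1/(-1200) = -1/1200)
(p(W(16, -9)) - 68426) - 2175423 = (-1/1200 - 68426) - 2175423 = -82111201/1200 - 2175423 = -2692618801/1200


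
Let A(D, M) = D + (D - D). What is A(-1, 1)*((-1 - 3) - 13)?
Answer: 17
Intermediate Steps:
A(D, M) = D (A(D, M) = D + 0 = D)
A(-1, 1)*((-1 - 3) - 13) = -((-1 - 3) - 13) = -(-4 - 13) = -1*(-17) = 17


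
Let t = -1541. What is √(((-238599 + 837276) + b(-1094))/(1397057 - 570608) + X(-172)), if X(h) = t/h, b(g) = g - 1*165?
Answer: √48910486216623135/71074614 ≈ 3.1116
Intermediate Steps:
b(g) = -165 + g (b(g) = g - 165 = -165 + g)
X(h) = -1541/h
√(((-238599 + 837276) + b(-1094))/(1397057 - 570608) + X(-172)) = √(((-238599 + 837276) + (-165 - 1094))/(1397057 - 570608) - 1541/(-172)) = √((598677 - 1259)/826449 - 1541*(-1/172)) = √(597418*(1/826449) + 1541/172) = √(597418/826449 + 1541/172) = √(1376313805/142149228) = √48910486216623135/71074614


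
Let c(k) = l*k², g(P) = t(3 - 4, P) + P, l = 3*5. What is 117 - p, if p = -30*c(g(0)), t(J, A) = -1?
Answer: 567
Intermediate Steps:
l = 15
g(P) = -1 + P
c(k) = 15*k²
p = -450 (p = -450*(-1 + 0)² = -450*(-1)² = -450 ≈ -450.00)
117 - p = 117 - 1*(-450) = 117 + 450 = 567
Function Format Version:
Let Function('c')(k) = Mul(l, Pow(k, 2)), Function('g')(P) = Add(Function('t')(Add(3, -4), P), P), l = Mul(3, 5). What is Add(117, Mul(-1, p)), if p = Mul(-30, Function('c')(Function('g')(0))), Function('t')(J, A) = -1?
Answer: 567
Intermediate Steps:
l = 15
Function('g')(P) = Add(-1, P)
Function('c')(k) = Mul(15, Pow(k, 2))
p = -450 (p = Mul(-30, Mul(15, Pow(Add(-1, 0), 2))) = Mul(-30, Mul(15, Pow(-1, 2))) = Mul(-30, Mul(15, 1)) = Mul(-30, 15) = -450)
Add(117, Mul(-1, p)) = Add(117, Mul(-1, -450)) = Add(117, 450) = 567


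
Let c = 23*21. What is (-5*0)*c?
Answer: 0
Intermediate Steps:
c = 483
(-5*0)*c = -5*0*483 = 0*483 = 0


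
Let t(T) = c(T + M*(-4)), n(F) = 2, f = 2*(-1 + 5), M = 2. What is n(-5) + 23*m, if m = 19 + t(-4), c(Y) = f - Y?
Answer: 899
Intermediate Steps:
f = 8 (f = 2*4 = 8)
c(Y) = 8 - Y
t(T) = 16 - T (t(T) = 8 - (T + 2*(-4)) = 8 - (T - 8) = 8 - (-8 + T) = 8 + (8 - T) = 16 - T)
m = 39 (m = 19 + (16 - 1*(-4)) = 19 + (16 + 4) = 19 + 20 = 39)
n(-5) + 23*m = 2 + 23*39 = 2 + 897 = 899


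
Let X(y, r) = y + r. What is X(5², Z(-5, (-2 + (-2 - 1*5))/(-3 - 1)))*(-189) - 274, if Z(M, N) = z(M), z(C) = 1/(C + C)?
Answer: -49801/10 ≈ -4980.1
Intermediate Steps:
z(C) = 1/(2*C)
Z(M, N) = 1/(2*M)
X(y, r) = r + y
X(5², Z(-5, (-2 + (-2 - 1*5))/(-3 - 1)))*(-189) - 274 = ((½)/(-5) + 5²)*(-189) - 274 = ((½)*(-⅕) + 25)*(-189) - 274 = (-⅒ + 25)*(-189) - 274 = (249/10)*(-189) - 274 = -47061/10 - 274 = -49801/10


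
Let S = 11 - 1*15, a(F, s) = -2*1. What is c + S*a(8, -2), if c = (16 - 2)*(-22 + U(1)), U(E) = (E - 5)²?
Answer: -76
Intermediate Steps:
U(E) = (-5 + E)²
a(F, s) = -2
c = -84 (c = (16 - 2)*(-22 + (-5 + 1)²) = 14*(-22 + (-4)²) = 14*(-22 + 16) = 14*(-6) = -84)
S = -4 (S = 11 - 15 = -4)
c + S*a(8, -2) = -84 - 4*(-2) = -84 + 8 = -76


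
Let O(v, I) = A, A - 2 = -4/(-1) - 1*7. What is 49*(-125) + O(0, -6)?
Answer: -6126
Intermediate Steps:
A = -1 (A = 2 + (-4/(-1) - 1*7) = 2 + (-4*(-1) - 7) = 2 + (4 - 7) = 2 - 3 = -1)
O(v, I) = -1
49*(-125) + O(0, -6) = 49*(-125) - 1 = -6125 - 1 = -6126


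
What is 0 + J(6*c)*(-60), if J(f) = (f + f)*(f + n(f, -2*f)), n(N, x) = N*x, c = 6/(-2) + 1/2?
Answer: -837000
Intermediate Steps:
c = -5/2 (c = 6*(-1/2) + 1*(1/2) = -3 + 1/2 = -5/2 ≈ -2.5000)
J(f) = 2*f*(f - 2*f**2) (J(f) = (f + f)*(f + f*(-2*f)) = (2*f)*(f - 2*f**2) = 2*f*(f - 2*f**2))
0 + J(6*c)*(-60) = 0 + ((6*(-5/2))**2*(2 - 24*(-5)/2))*(-60) = 0 + ((-15)**2*(2 - 4*(-15)))*(-60) = 0 + (225*(2 + 60))*(-60) = 0 + (225*62)*(-60) = 0 + 13950*(-60) = 0 - 837000 = -837000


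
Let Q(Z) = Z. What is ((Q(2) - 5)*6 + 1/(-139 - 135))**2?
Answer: 24334489/75076 ≈ 324.13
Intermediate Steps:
((Q(2) - 5)*6 + 1/(-139 - 135))**2 = ((2 - 5)*6 + 1/(-139 - 135))**2 = (-3*6 + 1/(-274))**2 = (-18 - 1/274)**2 = (-4933/274)**2 = 24334489/75076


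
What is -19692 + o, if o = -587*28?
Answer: -36128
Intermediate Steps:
o = -16436
-19692 + o = -19692 - 16436 = -36128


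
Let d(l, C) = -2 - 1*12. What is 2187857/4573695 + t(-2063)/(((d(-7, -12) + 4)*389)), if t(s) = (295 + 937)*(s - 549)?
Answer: 210379829923/254166765 ≈ 827.72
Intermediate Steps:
d(l, C) = -14 (d(l, C) = -2 - 12 = -14)
t(s) = -676368 + 1232*s (t(s) = 1232*(-549 + s) = -676368 + 1232*s)
2187857/4573695 + t(-2063)/(((d(-7, -12) + 4)*389)) = 2187857/4573695 + (-676368 + 1232*(-2063))/(((-14 + 4)*389)) = 2187857*(1/4573695) + (-676368 - 2541616)/((-10*389)) = 312551/653385 - 3217984/(-3890) = 312551/653385 - 3217984*(-1/3890) = 312551/653385 + 1608992/1945 = 210379829923/254166765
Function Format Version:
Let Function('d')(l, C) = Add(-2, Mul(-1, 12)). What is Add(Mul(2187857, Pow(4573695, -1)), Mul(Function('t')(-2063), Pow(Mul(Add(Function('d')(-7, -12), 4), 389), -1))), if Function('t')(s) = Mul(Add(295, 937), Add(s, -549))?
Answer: Rational(210379829923, 254166765) ≈ 827.72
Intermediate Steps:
Function('d')(l, C) = -14 (Function('d')(l, C) = Add(-2, -12) = -14)
Function('t')(s) = Add(-676368, Mul(1232, s)) (Function('t')(s) = Mul(1232, Add(-549, s)) = Add(-676368, Mul(1232, s)))
Add(Mul(2187857, Pow(4573695, -1)), Mul(Function('t')(-2063), Pow(Mul(Add(Function('d')(-7, -12), 4), 389), -1))) = Add(Mul(2187857, Pow(4573695, -1)), Mul(Add(-676368, Mul(1232, -2063)), Pow(Mul(Add(-14, 4), 389), -1))) = Add(Mul(2187857, Rational(1, 4573695)), Mul(Add(-676368, -2541616), Pow(Mul(-10, 389), -1))) = Add(Rational(312551, 653385), Mul(-3217984, Pow(-3890, -1))) = Add(Rational(312551, 653385), Mul(-3217984, Rational(-1, 3890))) = Add(Rational(312551, 653385), Rational(1608992, 1945)) = Rational(210379829923, 254166765)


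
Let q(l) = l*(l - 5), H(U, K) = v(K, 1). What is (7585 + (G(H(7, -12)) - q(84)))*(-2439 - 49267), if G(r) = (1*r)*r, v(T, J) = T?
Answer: -56514658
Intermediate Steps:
H(U, K) = K
q(l) = l*(-5 + l)
G(r) = r**2 (G(r) = r*r = r**2)
(7585 + (G(H(7, -12)) - q(84)))*(-2439 - 49267) = (7585 + ((-12)**2 - 84*(-5 + 84)))*(-2439 - 49267) = (7585 + (144 - 84*79))*(-51706) = (7585 + (144 - 1*6636))*(-51706) = (7585 + (144 - 6636))*(-51706) = (7585 - 6492)*(-51706) = 1093*(-51706) = -56514658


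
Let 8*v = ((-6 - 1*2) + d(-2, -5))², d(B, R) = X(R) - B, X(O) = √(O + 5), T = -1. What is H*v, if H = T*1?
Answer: -9/2 ≈ -4.5000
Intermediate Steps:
X(O) = √(5 + O)
d(B, R) = √(5 + R) - B
v = 9/2 (v = ((-6 - 1*2) + (√(5 - 5) - 1*(-2)))²/8 = ((-6 - 2) + (√0 + 2))²/8 = (-8 + (0 + 2))²/8 = (-8 + 2)²/8 = (⅛)*(-6)² = (⅛)*36 = 9/2 ≈ 4.5000)
H = -1 (H = -1*1 = -1)
H*v = -1*9/2 = -9/2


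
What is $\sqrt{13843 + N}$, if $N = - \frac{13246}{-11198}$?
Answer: $\frac{6 \sqrt{12055514845}}{5599} \approx 117.66$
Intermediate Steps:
$N = \frac{6623}{5599}$ ($N = \left(-13246\right) \left(- \frac{1}{11198}\right) = \frac{6623}{5599} \approx 1.1829$)
$\sqrt{13843 + N} = \sqrt{13843 + \frac{6623}{5599}} = \sqrt{\frac{77513580}{5599}} = \frac{6 \sqrt{12055514845}}{5599}$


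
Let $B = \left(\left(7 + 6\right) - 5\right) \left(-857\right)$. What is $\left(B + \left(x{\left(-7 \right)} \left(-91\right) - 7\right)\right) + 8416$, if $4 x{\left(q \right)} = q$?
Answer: $\frac{6849}{4} \approx 1712.3$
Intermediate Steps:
$x{\left(q \right)} = \frac{q}{4}$
$B = -6856$ ($B = \left(13 - 5\right) \left(-857\right) = 8 \left(-857\right) = -6856$)
$\left(B + \left(x{\left(-7 \right)} \left(-91\right) - 7\right)\right) + 8416 = \left(-6856 - \left(7 - \frac{1}{4} \left(-7\right) \left(-91\right)\right)\right) + 8416 = \left(-6856 - - \frac{609}{4}\right) + 8416 = \left(-6856 + \left(\frac{637}{4} - 7\right)\right) + 8416 = \left(-6856 + \frac{609}{4}\right) + 8416 = - \frac{26815}{4} + 8416 = \frac{6849}{4}$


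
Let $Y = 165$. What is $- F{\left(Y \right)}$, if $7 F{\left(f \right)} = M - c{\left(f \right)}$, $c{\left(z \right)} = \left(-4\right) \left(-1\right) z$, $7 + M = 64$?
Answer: $\frac{603}{7} \approx 86.143$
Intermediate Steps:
$M = 57$ ($M = -7 + 64 = 57$)
$c{\left(z \right)} = 4 z$
$F{\left(f \right)} = \frac{57}{7} - \frac{4 f}{7}$ ($F{\left(f \right)} = \frac{57 - 4 f}{7} = \frac{57}{7} - \frac{4 f}{7}$)
$- F{\left(Y \right)} = - (\frac{57}{7} - \frac{660}{7}) = \left(-1\right) \left(- \frac{603}{7}\right) = \frac{603}{7}$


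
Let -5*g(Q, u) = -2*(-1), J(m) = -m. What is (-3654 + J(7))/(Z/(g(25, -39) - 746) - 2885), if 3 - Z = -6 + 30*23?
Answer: 4554284/3587805 ≈ 1.2694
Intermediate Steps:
g(Q, u) = -⅖ (g(Q, u) = -(-2)*(-1)/5 = -⅕*2 = -⅖)
Z = -681 (Z = 3 - (-6 + 30*23) = 3 - (-6 + 690) = 3 - 1*684 = 3 - 684 = -681)
(-3654 + J(7))/(Z/(g(25, -39) - 746) - 2885) = (-3654 - 1*7)/(-681/(-⅖ - 746) - 2885) = (-3654 - 7)/(-681/(-3732/5) - 2885) = -3661/(-681*(-5/3732) - 2885) = -3661/(1135/1244 - 2885) = -3661/(-3587805/1244) = -3661*(-1244/3587805) = 4554284/3587805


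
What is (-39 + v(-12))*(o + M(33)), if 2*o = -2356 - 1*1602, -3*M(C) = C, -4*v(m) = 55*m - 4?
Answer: -252730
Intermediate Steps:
v(m) = 1 - 55*m/4 (v(m) = -(55*m - 4)/4 = -(-4 + 55*m)/4 = 1 - 55*m/4)
M(C) = -C/3
o = -1979 (o = (-2356 - 1*1602)/2 = (-2356 - 1602)/2 = (½)*(-3958) = -1979)
(-39 + v(-12))*(o + M(33)) = (-39 + (1 - 55/4*(-12)))*(-1979 - ⅓*33) = (-39 + (1 + 165))*(-1979 - 11) = (-39 + 166)*(-1990) = 127*(-1990) = -252730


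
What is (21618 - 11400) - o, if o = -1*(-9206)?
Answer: 1012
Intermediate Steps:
o = 9206
(21618 - 11400) - o = (21618 - 11400) - 1*9206 = 10218 - 9206 = 1012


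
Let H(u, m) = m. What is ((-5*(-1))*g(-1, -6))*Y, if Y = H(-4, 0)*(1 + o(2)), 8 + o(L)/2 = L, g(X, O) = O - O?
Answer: 0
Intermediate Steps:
g(X, O) = 0
o(L) = -16 + 2*L
Y = 0 (Y = 0*(1 + (-16 + 2*2)) = 0*(1 + (-16 + 4)) = 0*(1 - 12) = 0*(-11) = 0)
((-5*(-1))*g(-1, -6))*Y = (-5*(-1)*0)*0 = (5*0)*0 = 0*0 = 0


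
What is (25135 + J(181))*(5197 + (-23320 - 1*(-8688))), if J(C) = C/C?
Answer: -237158160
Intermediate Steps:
J(C) = 1
(25135 + J(181))*(5197 + (-23320 - 1*(-8688))) = (25135 + 1)*(5197 + (-23320 - 1*(-8688))) = 25136*(5197 + (-23320 + 8688)) = 25136*(5197 - 14632) = 25136*(-9435) = -237158160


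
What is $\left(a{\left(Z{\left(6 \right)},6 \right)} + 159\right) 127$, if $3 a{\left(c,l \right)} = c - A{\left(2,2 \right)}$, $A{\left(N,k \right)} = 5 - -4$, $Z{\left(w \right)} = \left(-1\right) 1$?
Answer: $\frac{59309}{3} \approx 19770.0$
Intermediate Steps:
$Z{\left(w \right)} = -1$
$A{\left(N,k \right)} = 9$ ($A{\left(N,k \right)} = 5 + 4 = 9$)
$a{\left(c,l \right)} = -3 + \frac{c}{3}$ ($a{\left(c,l \right)} = \frac{c - 9}{3} = \frac{-9 + c}{3} = -3 + \frac{c}{3}$)
$\left(a{\left(Z{\left(6 \right)},6 \right)} + 159\right) 127 = \left(\left(-3 + \frac{1}{3} \left(-1\right)\right) + 159\right) 127 = \left(\left(-3 - \frac{1}{3}\right) + 159\right) 127 = \left(- \frac{10}{3} + 159\right) 127 = \frac{467}{3} \cdot 127 = \frac{59309}{3}$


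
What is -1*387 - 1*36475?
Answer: -36862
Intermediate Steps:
-1*387 - 1*36475 = -387 - 36475 = -36862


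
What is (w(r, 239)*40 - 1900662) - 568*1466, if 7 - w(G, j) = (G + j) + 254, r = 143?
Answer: -2758510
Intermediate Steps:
w(G, j) = -247 - G - j (w(G, j) = 7 - ((G + j) + 254) = 7 - (254 + G + j) = 7 + (-254 - G - j) = -247 - G - j)
(w(r, 239)*40 - 1900662) - 568*1466 = ((-247 - 1*143 - 1*239)*40 - 1900662) - 568*1466 = ((-247 - 143 - 239)*40 - 1900662) - 832688 = (-629*40 - 1900662) - 832688 = (-25160 - 1900662) - 832688 = -1925822 - 832688 = -2758510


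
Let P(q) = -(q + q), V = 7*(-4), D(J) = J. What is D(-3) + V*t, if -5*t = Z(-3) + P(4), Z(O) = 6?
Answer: -71/5 ≈ -14.200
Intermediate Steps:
V = -28
P(q) = -2*q
t = ⅖ (t = -(6 - 2*4)/5 = -(6 - 8)/5 = -⅕*(-2) = ⅖ ≈ 0.40000)
D(-3) + V*t = -3 - 28*⅖ = -3 - 56/5 = -71/5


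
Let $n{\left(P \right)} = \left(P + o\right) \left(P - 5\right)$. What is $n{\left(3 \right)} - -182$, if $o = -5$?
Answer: $186$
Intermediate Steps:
$n{\left(P \right)} = \left(-5 + P\right)^{2}$ ($n{\left(P \right)} = \left(P - 5\right) \left(P - 5\right) = \left(-5 + P\right) \left(-5 + P\right) = \left(-5 + P\right)^{2}$)
$n{\left(3 \right)} - -182 = \left(25 + 3^{2} - 30\right) - -182 = \left(25 + 9 - 30\right) + 182 = 4 + 182 = 186$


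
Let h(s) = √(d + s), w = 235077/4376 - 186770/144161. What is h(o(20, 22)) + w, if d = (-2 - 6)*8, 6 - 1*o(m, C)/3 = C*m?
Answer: 33071629877/630848536 + I*√1366 ≈ 52.424 + 36.959*I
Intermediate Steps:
o(m, C) = 18 - 3*C*m
d = -64 (d = -8*8 = -64)
w = 33071629877/630848536 (w = 235077*(1/4376) - 186770*1/144161 = 235077/4376 - 186770/144161 = 33071629877/630848536 ≈ 52.424)
h(s) = √(-64 + s)
h(o(20, 22)) + w = √(-64 + (18 - 3*22*20)) + 33071629877/630848536 = √(-64 + (18 - 1320)) + 33071629877/630848536 = √(-64 - 1302) + 33071629877/630848536 = √(-1366) + 33071629877/630848536 = I*√1366 + 33071629877/630848536 = 33071629877/630848536 + I*√1366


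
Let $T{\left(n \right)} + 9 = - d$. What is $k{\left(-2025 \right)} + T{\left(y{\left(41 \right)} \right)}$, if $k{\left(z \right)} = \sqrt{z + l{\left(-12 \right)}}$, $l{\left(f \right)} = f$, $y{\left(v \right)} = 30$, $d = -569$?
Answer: $560 + i \sqrt{2037} \approx 560.0 + 45.133 i$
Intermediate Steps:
$T{\left(n \right)} = 560$ ($T{\left(n \right)} = -9 - -569 = -9 + 569 = 560$)
$k{\left(z \right)} = \sqrt{-12 + z}$ ($k{\left(z \right)} = \sqrt{z - 12} = \sqrt{-12 + z}$)
$k{\left(-2025 \right)} + T{\left(y{\left(41 \right)} \right)} = \sqrt{-12 - 2025} + 560 = \sqrt{-2037} + 560 = i \sqrt{2037} + 560 = 560 + i \sqrt{2037}$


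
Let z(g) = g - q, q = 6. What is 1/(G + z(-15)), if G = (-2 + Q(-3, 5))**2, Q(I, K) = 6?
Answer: -1/5 ≈ -0.20000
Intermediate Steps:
G = 16 (G = (-2 + 6)**2 = 4**2 = 16)
z(g) = -6 + g (z(g) = g - 1*6 = g - 6 = -6 + g)
1/(G + z(-15)) = 1/(16 + (-6 - 15)) = 1/(16 - 21) = 1/(-5) = -1/5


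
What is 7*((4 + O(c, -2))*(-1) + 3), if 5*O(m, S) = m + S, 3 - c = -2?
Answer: -56/5 ≈ -11.200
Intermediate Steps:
c = 5 (c = 3 - 1*(-2) = 3 + 2 = 5)
O(m, S) = S/5 + m/5 (O(m, S) = (m + S)/5 = (S + m)/5 = S/5 + m/5)
7*((4 + O(c, -2))*(-1) + 3) = 7*((4 + ((1/5)*(-2) + (1/5)*5))*(-1) + 3) = 7*((4 + (-2/5 + 1))*(-1) + 3) = 7*((4 + 3/5)*(-1) + 3) = 7*((23/5)*(-1) + 3) = 7*(-23/5 + 3) = 7*(-8/5) = -56/5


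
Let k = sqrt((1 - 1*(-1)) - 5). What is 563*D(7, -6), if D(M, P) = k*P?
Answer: -3378*I*sqrt(3) ≈ -5850.9*I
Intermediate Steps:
k = I*sqrt(3) (k = sqrt((1 + 1) - 5) = sqrt(2 - 5) = sqrt(-3) = I*sqrt(3) ≈ 1.732*I)
D(M, P) = I*P*sqrt(3) (D(M, P) = (I*sqrt(3))*P = I*P*sqrt(3))
563*D(7, -6) = 563*(I*(-6)*sqrt(3)) = 563*(-6*I*sqrt(3)) = -3378*I*sqrt(3)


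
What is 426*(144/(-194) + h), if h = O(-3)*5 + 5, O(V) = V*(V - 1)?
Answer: 2655258/97 ≈ 27374.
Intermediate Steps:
O(V) = V*(-1 + V)
h = 65 (h = -3*(-1 - 3)*5 + 5 = -3*(-4)*5 + 5 = 12*5 + 5 = 60 + 5 = 65)
426*(144/(-194) + h) = 426*(144/(-194) + 65) = 426*(144*(-1/194) + 65) = 426*(-72/97 + 65) = 426*(6233/97) = 2655258/97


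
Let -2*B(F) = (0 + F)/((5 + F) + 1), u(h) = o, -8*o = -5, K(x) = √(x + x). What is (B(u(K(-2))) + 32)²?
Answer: 11471769/11236 ≈ 1021.0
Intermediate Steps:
K(x) = √2*√x (K(x) = √(2*x) = √2*√x)
o = 5/8 (o = -⅛*(-5) = 5/8 ≈ 0.62500)
u(h) = 5/8
B(F) = -F/(2*(6 + F)) (B(F) = -(0 + F)/(2*((5 + F) + 1)) = -F/(2*(6 + F)))
(B(u(K(-2))) + 32)² = (-1*5/8/(12 + 2*(5/8)) + 32)² = (-1*5/8/(12 + 5/4) + 32)² = (-1*5/8/53/4 + 32)² = (-1*5/8*4/53 + 32)² = (-5/106 + 32)² = (3387/106)² = 11471769/11236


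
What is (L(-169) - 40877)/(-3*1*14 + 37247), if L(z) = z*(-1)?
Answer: -40708/37205 ≈ -1.0942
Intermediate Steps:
L(z) = -z
(L(-169) - 40877)/(-3*1*14 + 37247) = (-1*(-169) - 40877)/(-3*1*14 + 37247) = (169 - 40877)/(-3*14 + 37247) = -40708/(-42 + 37247) = -40708/37205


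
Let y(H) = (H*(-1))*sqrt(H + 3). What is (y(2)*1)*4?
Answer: -8*sqrt(5) ≈ -17.889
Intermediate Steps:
y(H) = -H*sqrt(3 + H) (y(H) = (-H)*sqrt(3 + H) = -H*sqrt(3 + H))
(y(2)*1)*4 = (-1*2*sqrt(3 + 2)*1)*4 = (-1*2*sqrt(5)*1)*4 = (-2*sqrt(5)*1)*4 = -2*sqrt(5)*4 = -8*sqrt(5)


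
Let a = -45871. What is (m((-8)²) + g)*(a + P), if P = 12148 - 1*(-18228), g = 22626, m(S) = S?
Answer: -351581550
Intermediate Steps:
P = 30376 (P = 12148 + 18228 = 30376)
(m((-8)²) + g)*(a + P) = ((-8)² + 22626)*(-45871 + 30376) = (64 + 22626)*(-15495) = 22690*(-15495) = -351581550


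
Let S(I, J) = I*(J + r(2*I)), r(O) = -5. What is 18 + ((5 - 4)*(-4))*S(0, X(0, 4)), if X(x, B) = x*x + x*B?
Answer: 18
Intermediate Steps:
X(x, B) = x**2 + B*x
S(I, J) = I*(-5 + J) (S(I, J) = I*(J - 5) = I*(-5 + J))
18 + ((5 - 4)*(-4))*S(0, X(0, 4)) = 18 + ((5 - 4)*(-4))*(0*(-5 + 0*(4 + 0))) = 18 + (1*(-4))*(0*(-5 + 0*4)) = 18 - 0*(-5 + 0) = 18 - 0*(-5) = 18 - 4*0 = 18 + 0 = 18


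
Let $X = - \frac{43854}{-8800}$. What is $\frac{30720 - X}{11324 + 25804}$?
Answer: $\frac{2649923}{3203200} \approx 0.82727$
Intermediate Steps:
$X = \frac{21927}{4400}$ ($X = \left(-43854\right) \left(- \frac{1}{8800}\right) = \frac{21927}{4400} \approx 4.9834$)
$\frac{30720 - X}{11324 + 25804} = \frac{30720 - \frac{21927}{4400}}{11324 + 25804} = \frac{30720 - \frac{21927}{4400}}{37128} = \frac{135146073}{4400} \cdot \frac{1}{37128} = \frac{2649923}{3203200}$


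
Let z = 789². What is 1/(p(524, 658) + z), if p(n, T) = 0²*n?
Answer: 1/622521 ≈ 1.6064e-6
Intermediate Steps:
p(n, T) = 0 (p(n, T) = 0*n = 0)
z = 622521
1/(p(524, 658) + z) = 1/(0 + 622521) = 1/622521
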